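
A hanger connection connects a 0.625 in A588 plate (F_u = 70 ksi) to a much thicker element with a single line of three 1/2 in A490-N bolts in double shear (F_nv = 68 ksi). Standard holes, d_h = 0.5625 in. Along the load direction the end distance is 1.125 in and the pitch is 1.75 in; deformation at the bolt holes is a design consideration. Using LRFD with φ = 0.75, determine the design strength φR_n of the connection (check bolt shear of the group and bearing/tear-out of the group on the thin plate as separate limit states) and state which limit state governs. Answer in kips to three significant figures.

60.1 kips (bolt shear governs)

Bolt shear: A_b = π·0.5²/4 = 0.1963 in²; R_n = 68 × 0.1963 × 3 × 2 = 80.11 kips → 0.75 × 80.11 = 60.1 kips.
Bearing (1.2 l_c t F_u ≤ 2.4 d t F_u): upper limit = 2.4·0.5·0.625·70 = 52.5 kips.
  Edge l_c = 1.125 − 0.5625/2 = 0.8438 → r_n = 44.3 kips; interior l_c = 1.75 − 0.5625 = 1.188 → r_n = 52.5 kips.
  R_n,bearing = 1·44.3 + 2·52.5 = 149.3 kips → 0.75 × 149.3 = 112 kips.
Bolt shear governs: 60.1 kips.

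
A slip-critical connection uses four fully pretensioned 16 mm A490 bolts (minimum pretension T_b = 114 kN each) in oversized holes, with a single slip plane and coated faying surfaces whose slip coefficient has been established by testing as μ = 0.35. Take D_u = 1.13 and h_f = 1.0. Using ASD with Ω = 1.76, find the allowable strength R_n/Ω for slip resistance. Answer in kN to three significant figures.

R_n = μ · D_u · h_f · T_b · n_s · n_b = 0.35 × 1.13 × 1.0 × 114 × 1 × 4 = 180.3 kN.
Allowable strength R_n/Ω = 180.3 / 1.76 = 102 kN.

102 kN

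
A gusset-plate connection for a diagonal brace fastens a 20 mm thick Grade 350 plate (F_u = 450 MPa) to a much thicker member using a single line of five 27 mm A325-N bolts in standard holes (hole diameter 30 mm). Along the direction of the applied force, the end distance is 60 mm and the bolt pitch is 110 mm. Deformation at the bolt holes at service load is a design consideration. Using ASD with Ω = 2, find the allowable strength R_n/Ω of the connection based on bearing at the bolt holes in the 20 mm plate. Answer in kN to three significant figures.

1410 kN

Per bolt r_n = 1.2 l_c t F_u ≤ 2.4 d t F_u; upper limit = 2.4 × 27 × 20 × 450 / 1000 = 583.2 kN.
Edge bolt: l_c = 60 − 30/2 = 45 mm → 1.2 × 45 × 20 × 450 / 1000 = 486 → r_n = 486 kN.
Interior bolts: l_c = 110 − 30 = 80 mm → 1.2 × 80 × 20 × 450 / 1000 = 864 → r_n = 583.2 kN.
R_n = 1 × 486 + 4 × 583.2 = 2819 kN.
Allowable strength R_n/Ω = 2819 / 2 = 1410 kN.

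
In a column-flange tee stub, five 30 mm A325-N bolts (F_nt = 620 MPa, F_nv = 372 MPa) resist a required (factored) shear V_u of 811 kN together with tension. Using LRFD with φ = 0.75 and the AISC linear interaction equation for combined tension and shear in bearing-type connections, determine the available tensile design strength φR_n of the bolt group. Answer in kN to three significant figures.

A_b = π·30²/4 = 706.9 mm²; f_rv = 811 × 1000 / (5 × 706.9) = 229.5 MPa.
F'_nt = 1.3 F_nt − (F_nt / φF_nv) f_rv = 1.3·620 − (620/(0.75·372))·229.5 = 296.1 MPa, capped at F_nt → F'_nt = 296.1 MPa.
R_n = F'_nt · A_b · n = 296.1 × 706.9 × 5 / 1000 = 1046 kN.
Design strength φR_n = 0.75 × 1046 = 785 kN.

785 kN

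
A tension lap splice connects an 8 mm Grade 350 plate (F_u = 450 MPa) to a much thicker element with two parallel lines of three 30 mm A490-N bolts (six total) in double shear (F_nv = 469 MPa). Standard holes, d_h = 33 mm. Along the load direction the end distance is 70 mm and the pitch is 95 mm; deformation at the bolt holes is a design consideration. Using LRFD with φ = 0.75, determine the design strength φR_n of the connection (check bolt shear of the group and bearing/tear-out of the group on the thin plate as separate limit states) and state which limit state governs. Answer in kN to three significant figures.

Bolt shear: A_b = π·30²/4 = 706.9 mm²; R_n = 469 × 706.9 × 6 × 2 / 1000 = 3978 kN → 0.75 × 3978 = 2980 kN.
Bearing (1.2 l_c t F_u ≤ 2.4 d t F_u): upper limit = 2.4·30·8·450 / 1000 = 259.2 kN.
  Edge l_c = 70 − 33/2 = 53.5 → r_n = 231.1 kN; interior l_c = 95 − 33 = 62 → r_n = 259.2 kN.
  R_n,bearing = 2·231.1 + 4·259.2 = 1499 kN → 0.75 × 1499 = 1120 kN.
Bearing governs: 1120 kN.

1120 kN (bearing governs)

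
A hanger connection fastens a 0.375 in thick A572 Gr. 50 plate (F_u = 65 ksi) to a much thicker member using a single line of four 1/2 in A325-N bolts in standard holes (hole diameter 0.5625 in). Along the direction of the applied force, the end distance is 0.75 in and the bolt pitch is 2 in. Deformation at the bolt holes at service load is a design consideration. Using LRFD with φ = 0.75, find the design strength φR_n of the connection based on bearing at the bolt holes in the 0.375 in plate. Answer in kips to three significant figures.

76.1 kips

Per bolt r_n = 1.2 l_c t F_u ≤ 2.4 d t F_u; upper limit = 2.4 × 0.5 × 0.375 × 65 = 29.25 kips.
Edge bolt: l_c = 0.75 − 0.5625/2 = 0.4688 in → 1.2 × 0.4688 × 0.375 × 65 = 13.71 → r_n = 13.71 kips.
Interior bolts: l_c = 2 − 0.5625 = 1.438 in → 1.2 × 1.438 × 0.375 × 65 = 42.05 → r_n = 29.25 kips.
R_n = 1 × 13.71 + 3 × 29.25 = 101.5 kips.
Design strength φR_n = 0.75 × 101.5 = 76.1 kips.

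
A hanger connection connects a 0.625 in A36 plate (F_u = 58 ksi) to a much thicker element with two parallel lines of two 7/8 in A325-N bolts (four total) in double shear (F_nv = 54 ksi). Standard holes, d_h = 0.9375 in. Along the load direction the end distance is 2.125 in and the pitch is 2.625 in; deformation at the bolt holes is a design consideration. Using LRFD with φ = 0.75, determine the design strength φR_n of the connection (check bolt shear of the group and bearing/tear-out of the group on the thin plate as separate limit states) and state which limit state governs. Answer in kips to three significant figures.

195 kips (bolt shear governs)

Bolt shear: A_b = π·0.875²/4 = 0.6013 in²; R_n = 54 × 0.6013 × 4 × 2 = 259.8 kips → 0.75 × 259.8 = 195 kips.
Bearing (1.2 l_c t F_u ≤ 2.4 d t F_u): upper limit = 2.4·0.875·0.625·58 = 76.12 kips.
  Edge l_c = 2.125 − 0.9375/2 = 1.656 → r_n = 72.05 kips; interior l_c = 2.625 − 0.9375 = 1.688 → r_n = 73.41 kips.
  R_n,bearing = 2·72.05 + 2·73.41 = 290.9 kips → 0.75 × 290.9 = 218 kips.
Bolt shear governs: 195 kips.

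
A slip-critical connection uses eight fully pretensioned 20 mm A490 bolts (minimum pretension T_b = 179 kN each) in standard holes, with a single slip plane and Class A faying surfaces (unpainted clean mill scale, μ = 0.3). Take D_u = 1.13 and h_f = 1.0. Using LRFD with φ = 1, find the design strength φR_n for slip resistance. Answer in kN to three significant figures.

R_n = μ · D_u · h_f · T_b · n_s · n_b = 0.3 × 1.13 × 1.0 × 179 × 1 × 8 = 485.4 kN.
Design strength φR_n = 1 × 485.4 = 485 kN.

485 kN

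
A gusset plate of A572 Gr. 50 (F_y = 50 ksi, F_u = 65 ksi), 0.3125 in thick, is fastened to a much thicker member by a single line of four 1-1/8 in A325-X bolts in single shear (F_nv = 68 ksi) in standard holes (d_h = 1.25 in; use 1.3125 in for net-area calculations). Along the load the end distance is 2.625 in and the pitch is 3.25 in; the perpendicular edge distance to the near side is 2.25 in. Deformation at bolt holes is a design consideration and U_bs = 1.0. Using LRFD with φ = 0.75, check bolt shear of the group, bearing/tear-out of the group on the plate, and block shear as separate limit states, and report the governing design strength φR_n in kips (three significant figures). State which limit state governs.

95.4 kips (block shear governs)

Bolt shear: A_b = π·1.125²/4 = 0.994 in²; R_n = 68 × 0.994 × 4 × 1 = 270.4 kips → 0.75 × 270.4 = 203 kips.
Bearing: edge l_c = 2, r_n = 48.75 kips; interior l_c = 2, r_n = 48.75 kips; R_n = 48.75 + 3·48.75 = 195 kips → 146 kips.
Block shear: A_gv = 3.867, A_nv = 2.432, A_nt = 0.498 in²; R_n = min(0.6F_uA_nv, 0.6F_yA_gv) + U_bs·F_u·A_nt = 127.2 kips → 95.4 kips.
Block shear governs: 95.4 kips.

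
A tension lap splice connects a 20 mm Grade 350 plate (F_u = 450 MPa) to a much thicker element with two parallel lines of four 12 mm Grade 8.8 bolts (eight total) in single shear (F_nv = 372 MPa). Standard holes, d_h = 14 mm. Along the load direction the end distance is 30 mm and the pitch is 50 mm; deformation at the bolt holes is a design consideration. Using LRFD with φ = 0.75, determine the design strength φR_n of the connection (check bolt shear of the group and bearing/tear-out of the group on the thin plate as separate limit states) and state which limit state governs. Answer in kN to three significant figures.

Bolt shear: A_b = π·12²/4 = 113.1 mm²; R_n = 372 × 113.1 × 8 × 1 / 1000 = 336.6 kN → 0.75 × 336.6 = 252 kN.
Bearing (1.2 l_c t F_u ≤ 2.4 d t F_u): upper limit = 2.4·12·20·450 / 1000 = 259.2 kN.
  Edge l_c = 30 − 14/2 = 23 → r_n = 248.4 kN; interior l_c = 50 − 14 = 36 → r_n = 259.2 kN.
  R_n,bearing = 2·248.4 + 6·259.2 = 2052 kN → 0.75 × 2052 = 1540 kN.
Bolt shear governs: 252 kN.

252 kN (bolt shear governs)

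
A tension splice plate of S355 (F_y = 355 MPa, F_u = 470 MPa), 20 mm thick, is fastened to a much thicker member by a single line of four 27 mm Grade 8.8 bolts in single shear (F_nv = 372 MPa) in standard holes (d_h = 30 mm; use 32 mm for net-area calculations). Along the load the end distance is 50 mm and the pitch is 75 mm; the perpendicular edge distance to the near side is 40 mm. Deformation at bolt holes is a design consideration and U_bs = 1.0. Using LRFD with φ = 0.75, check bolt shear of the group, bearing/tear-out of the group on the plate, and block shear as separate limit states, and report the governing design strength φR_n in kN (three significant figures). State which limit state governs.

639 kN (bolt shear governs)

Bolt shear: A_b = π·27²/4 = 572.6 mm²; R_n = 372 × 572.6 × 4 × 1 / 1000 = 852 kN → 0.75 × 852 = 639 kN.
Bearing: edge l_c = 35, r_n = 394.8 kN; interior l_c = 45, r_n = 507.6 kN; R_n = 394.8 + 3·507.6 = 1918 kN → 1440 kN.
Block shear: A_gv = 5500, A_nv = 3260, A_nt = 480 mm²; R_n = min(0.6F_uA_nv, 0.6F_yA_gv) + U_bs·F_u·A_nt = 1145 kN → 859 kN.
Bolt shear governs: 639 kN.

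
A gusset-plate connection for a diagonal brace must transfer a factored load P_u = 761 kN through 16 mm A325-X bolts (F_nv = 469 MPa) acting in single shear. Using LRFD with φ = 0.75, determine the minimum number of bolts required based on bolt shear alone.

A_b = π·16²/4 = 201.1 mm².
Per-bolt design strength φR_n = 0.75 × 469 × 201.1 × 1 / 1000 = 70.72 kN.
n ≥ 761 / 70.72 = 10.76 → use 11 bolts.

11 bolts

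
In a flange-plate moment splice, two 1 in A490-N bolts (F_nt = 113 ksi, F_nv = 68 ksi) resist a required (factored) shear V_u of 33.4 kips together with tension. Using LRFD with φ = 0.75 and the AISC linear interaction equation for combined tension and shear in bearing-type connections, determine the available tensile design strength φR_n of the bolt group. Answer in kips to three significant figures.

A_b = π·1²/4 = 0.7854 in²; f_rv = 33.4 / (2 × 0.7854) = 21.26 ksi.
F'_nt = 1.3 F_nt − (F_nt / φF_nv) f_rv = 1.3·113 − (113/(0.75·68))·21.26 = 99.79 ksi, capped at F_nt → F'_nt = 99.79 ksi.
R_n = F'_nt · A_b · n = 99.79 × 0.7854 × 2 = 156.7 kips.
Design strength φR_n = 0.75 × 156.7 = 118 kips.

118 kips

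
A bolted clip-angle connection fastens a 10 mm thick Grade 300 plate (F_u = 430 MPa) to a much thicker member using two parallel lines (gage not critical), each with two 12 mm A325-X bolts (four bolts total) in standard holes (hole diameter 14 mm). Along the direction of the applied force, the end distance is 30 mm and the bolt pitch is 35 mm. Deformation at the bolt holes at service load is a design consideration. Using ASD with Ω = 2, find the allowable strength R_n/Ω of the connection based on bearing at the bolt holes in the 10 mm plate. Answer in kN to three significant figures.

Per bolt r_n = 1.2 l_c t F_u ≤ 2.4 d t F_u; upper limit = 2.4 × 12 × 10 × 430 / 1000 = 123.8 kN.
Edge bolt: l_c = 30 − 14/2 = 23 mm → 1.2 × 23 × 10 × 430 / 1000 = 118.7 → r_n = 118.7 kN.
Interior bolts: l_c = 35 − 14 = 21 mm → 1.2 × 21 × 10 × 430 / 1000 = 108.4 → r_n = 108.4 kN.
R_n = 2 × 118.7 + 2 × 108.4 = 454.1 kN.
Allowable strength R_n/Ω = 454.1 / 2 = 227 kN.

227 kN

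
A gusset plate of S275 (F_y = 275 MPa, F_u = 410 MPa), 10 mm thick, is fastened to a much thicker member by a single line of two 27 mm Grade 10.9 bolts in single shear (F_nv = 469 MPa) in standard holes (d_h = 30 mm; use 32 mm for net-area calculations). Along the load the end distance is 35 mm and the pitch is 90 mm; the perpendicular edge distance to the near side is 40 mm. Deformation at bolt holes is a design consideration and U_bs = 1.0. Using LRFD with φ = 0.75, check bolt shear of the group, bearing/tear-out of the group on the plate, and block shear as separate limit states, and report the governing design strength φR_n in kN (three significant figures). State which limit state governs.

Bolt shear: A_b = π·27²/4 = 572.6 mm²; R_n = 469 × 572.6 × 2 × 1 / 1000 = 537.1 kN → 0.75 × 537.1 = 403 kN.
Bearing: edge l_c = 20, r_n = 98.4 kN; interior l_c = 60, r_n = 265.7 kN; R_n = 98.4 + 1·265.7 = 364.1 kN → 273 kN.
Block shear: A_gv = 1250, A_nv = 770, A_nt = 240 mm²; R_n = min(0.6F_uA_nv, 0.6F_yA_gv) + U_bs·F_u·A_nt = 287.8 kN → 216 kN.
Block shear governs: 216 kN.

216 kN (block shear governs)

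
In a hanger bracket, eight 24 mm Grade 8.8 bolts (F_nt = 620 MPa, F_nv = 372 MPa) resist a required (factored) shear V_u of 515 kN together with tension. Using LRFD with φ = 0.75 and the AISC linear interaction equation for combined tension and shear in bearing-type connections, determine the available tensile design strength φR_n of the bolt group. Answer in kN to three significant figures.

A_b = π·24²/4 = 452.4 mm²; f_rv = 515 × 1000 / (8 × 452.4) = 142.3 MPa.
F'_nt = 1.3 F_nt − (F_nt / φF_nv) f_rv = 1.3·620 − (620/(0.75·372))·142.3 = 489.8 MPa, capped at F_nt → F'_nt = 489.8 MPa.
R_n = F'_nt · A_b · n = 489.8 × 452.4 × 8 / 1000 = 1773 kN.
Design strength φR_n = 0.75 × 1773 = 1330 kN.

1330 kN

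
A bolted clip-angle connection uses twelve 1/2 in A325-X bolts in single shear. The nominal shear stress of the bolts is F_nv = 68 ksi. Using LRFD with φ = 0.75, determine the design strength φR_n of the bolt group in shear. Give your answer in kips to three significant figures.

A_b = π × 0.5² / 4 = 0.1963 in².
R_n = F_nv · A_b · n · n_s = 68 × 0.1963 × 12 × 1 = 160.2 kips.
Design strength φR_n = 0.75 × 160.2 = 120 kips.

120 kips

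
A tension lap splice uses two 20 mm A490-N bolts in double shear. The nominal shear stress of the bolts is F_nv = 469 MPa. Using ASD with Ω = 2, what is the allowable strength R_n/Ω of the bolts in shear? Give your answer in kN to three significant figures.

295 kN

A_b = π × 20² / 4 = 314.2 mm².
R_n = F_nv · A_b · n · n_s = 469 × 314.2 × 2 × 2 / 1000 = 589.4 kN.
Allowable strength R_n/Ω = 589.4 / 2 = 295 kN.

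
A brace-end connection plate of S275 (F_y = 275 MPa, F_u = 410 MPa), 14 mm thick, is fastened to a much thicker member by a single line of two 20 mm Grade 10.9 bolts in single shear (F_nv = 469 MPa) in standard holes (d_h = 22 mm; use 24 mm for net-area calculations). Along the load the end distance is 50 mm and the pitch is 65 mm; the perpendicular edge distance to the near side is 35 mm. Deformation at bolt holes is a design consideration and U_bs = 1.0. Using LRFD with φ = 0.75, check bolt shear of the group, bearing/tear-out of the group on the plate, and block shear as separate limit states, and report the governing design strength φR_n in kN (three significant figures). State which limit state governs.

Bolt shear: A_b = π·20²/4 = 314.2 mm²; R_n = 469 × 314.2 × 2 × 1 / 1000 = 294.7 kN → 0.75 × 294.7 = 221 kN.
Bearing: edge l_c = 39, r_n = 268.6 kN; interior l_c = 43, r_n = 275.5 kN; R_n = 268.6 + 1·275.5 = 544.2 kN → 408 kN.
Block shear: A_gv = 1610, A_nv = 1106, A_nt = 322 mm²; R_n = min(0.6F_uA_nv, 0.6F_yA_gv) + U_bs·F_u·A_nt = 397.7 kN → 298 kN.
Bolt shear governs: 221 kN.

221 kN (bolt shear governs)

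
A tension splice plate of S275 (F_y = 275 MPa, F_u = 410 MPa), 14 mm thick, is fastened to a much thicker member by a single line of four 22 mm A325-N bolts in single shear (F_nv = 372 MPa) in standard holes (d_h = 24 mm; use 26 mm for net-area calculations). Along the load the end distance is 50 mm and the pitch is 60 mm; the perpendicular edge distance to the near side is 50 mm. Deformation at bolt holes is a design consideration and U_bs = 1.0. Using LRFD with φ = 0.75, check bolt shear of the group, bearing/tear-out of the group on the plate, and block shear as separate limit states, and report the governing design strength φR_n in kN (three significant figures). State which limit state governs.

424 kN (bolt shear governs)

Bolt shear: A_b = π·22²/4 = 380.1 mm²; R_n = 372 × 380.1 × 4 × 1 / 1000 = 565.6 kN → 0.75 × 565.6 = 424 kN.
Bearing: edge l_c = 38, r_n = 261.7 kN; interior l_c = 36, r_n = 248 kN; R_n = 261.7 + 3·248 = 1006 kN → 754 kN.
Block shear: A_gv = 3220, A_nv = 1946, A_nt = 518 mm²; R_n = min(0.6F_uA_nv, 0.6F_yA_gv) + U_bs·F_u·A_nt = 691.1 kN → 518 kN.
Bolt shear governs: 424 kN.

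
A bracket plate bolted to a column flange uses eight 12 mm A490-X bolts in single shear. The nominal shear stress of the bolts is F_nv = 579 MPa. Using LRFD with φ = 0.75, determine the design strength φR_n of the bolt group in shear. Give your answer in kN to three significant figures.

A_b = π × 12² / 4 = 113.1 mm².
R_n = F_nv · A_b · n · n_s = 579 × 113.1 × 8 × 1 / 1000 = 523.9 kN.
Design strength φR_n = 0.75 × 523.9 = 393 kN.

393 kN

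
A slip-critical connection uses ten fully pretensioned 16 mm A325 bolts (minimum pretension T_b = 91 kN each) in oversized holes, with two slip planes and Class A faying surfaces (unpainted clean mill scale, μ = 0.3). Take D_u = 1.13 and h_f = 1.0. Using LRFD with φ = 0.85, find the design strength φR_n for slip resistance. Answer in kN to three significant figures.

524 kN

R_n = μ · D_u · h_f · T_b · n_s · n_b = 0.3 × 1.13 × 1.0 × 91 × 2 × 10 = 617 kN.
Design strength φR_n = 0.85 × 617 = 524 kN.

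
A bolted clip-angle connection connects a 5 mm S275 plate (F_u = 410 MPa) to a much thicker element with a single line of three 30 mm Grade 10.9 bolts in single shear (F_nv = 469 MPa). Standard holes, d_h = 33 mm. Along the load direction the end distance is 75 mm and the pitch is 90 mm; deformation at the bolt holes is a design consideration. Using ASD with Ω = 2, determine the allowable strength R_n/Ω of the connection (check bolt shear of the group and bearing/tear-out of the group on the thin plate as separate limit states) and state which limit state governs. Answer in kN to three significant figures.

Bolt shear: A_b = π·30²/4 = 706.9 mm²; R_n = 469 × 706.9 × 3 × 1 / 1000 = 994.5 kN → 994.5 / 2 = 497 kN.
Bearing (1.2 l_c t F_u ≤ 2.4 d t F_u): upper limit = 2.4·30·5·410 / 1000 = 147.6 kN.
  Edge l_c = 75 − 33/2 = 58.5 → r_n = 143.9 kN; interior l_c = 90 − 33 = 57 → r_n = 140.2 kN.
  R_n,bearing = 1·143.9 + 2·140.2 = 424.3 kN → 424.3 / 2 = 212 kN.
Bearing governs: 212 kN.

212 kN (bearing governs)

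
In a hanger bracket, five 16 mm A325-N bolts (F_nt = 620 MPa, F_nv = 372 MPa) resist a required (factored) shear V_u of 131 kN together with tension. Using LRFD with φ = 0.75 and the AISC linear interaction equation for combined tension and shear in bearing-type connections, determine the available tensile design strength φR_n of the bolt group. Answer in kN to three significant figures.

A_b = π·16²/4 = 201.1 mm²; f_rv = 131 × 1000 / (5 × 201.1) = 130.3 MPa.
F'_nt = 1.3 F_nt − (F_nt / φF_nv) f_rv = 1.3·620 − (620/(0.75·372))·130.3 = 516.4 MPa, capped at F_nt → F'_nt = 516.4 MPa.
R_n = F'_nt · A_b · n = 516.4 × 201.1 × 5 / 1000 = 519.2 kN.
Design strength φR_n = 0.75 × 519.2 = 389 kN.

389 kN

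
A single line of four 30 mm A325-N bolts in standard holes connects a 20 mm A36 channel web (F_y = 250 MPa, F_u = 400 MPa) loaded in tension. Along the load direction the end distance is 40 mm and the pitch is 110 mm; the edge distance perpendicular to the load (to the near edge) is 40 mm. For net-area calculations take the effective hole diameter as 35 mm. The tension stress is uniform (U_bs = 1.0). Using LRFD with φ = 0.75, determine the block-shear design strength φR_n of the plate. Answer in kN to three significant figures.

968 kN

Shear plane L_v = 40 + 3·110 = 370 mm; A_gv = 370 × 20 = 7400 mm².
A_nv = (370 − 3.5·35) × 20 = 4950 mm².
A_nt = (40 − 0.5·35) × 20 = 450 mm².
0.6 F_u A_nv = 1188 kN; 0.6 F_y A_gv = 1110 kN → shear yielding governs the shear term.
R_n = 1110 + 1.0 × 400 × 450 / 1000 = 1290 kN.
Design strength φR_n = 0.75 × 1290 = 968 kN.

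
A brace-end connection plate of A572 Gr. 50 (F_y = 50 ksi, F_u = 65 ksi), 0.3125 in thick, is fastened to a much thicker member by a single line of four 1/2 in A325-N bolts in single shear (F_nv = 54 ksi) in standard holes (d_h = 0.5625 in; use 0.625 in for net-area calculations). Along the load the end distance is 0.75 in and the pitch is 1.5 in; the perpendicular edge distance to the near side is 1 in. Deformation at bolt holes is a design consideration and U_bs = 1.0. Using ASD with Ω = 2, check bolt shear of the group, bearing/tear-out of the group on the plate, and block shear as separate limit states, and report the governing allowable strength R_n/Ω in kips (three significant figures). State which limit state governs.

Bolt shear: A_b = π·0.5²/4 = 0.1963 in²; R_n = 54 × 0.1963 × 4 × 1 = 42.41 kips → 42.41 / 2 = 21.2 kips.
Bearing: edge l_c = 0.4688, r_n = 11.43 kips; interior l_c = 0.9375, r_n = 22.85 kips; R_n = 11.43 + 3·22.85 = 79.98 kips → 40 kips.
Block shear: A_gv = 1.641, A_nv = 0.957, A_nt = 0.2148 in²; R_n = min(0.6F_uA_nv, 0.6F_yA_gv) + U_bs·F_u·A_nt = 51.29 kips → 25.6 kips.
Bolt shear governs: 21.2 kips.

21.2 kips (bolt shear governs)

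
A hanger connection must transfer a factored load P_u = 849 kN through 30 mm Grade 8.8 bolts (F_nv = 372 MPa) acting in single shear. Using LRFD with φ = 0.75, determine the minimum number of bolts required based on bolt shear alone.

A_b = π·30²/4 = 706.9 mm².
Per-bolt design strength φR_n = 0.75 × 372 × 706.9 × 1 / 1000 = 197.2 kN.
n ≥ 849 / 197.2 = 4.305 → use 5 bolts.

5 bolts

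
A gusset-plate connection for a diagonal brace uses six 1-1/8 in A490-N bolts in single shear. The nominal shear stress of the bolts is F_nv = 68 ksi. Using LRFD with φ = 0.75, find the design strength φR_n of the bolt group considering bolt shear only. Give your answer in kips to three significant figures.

304 kips

A_b = π × 1.125² / 4 = 0.994 in².
R_n = F_nv · A_b · n · n_s = 68 × 0.994 × 6 × 1 = 405.6 kips.
Design strength φR_n = 0.75 × 405.6 = 304 kips.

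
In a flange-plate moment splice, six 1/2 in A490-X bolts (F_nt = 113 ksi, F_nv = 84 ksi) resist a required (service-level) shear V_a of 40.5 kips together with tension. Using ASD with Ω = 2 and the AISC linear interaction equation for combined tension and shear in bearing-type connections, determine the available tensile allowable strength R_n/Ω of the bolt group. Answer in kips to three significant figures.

32 kips

A_b = π·0.5²/4 = 0.1963 in²; f_rv = 40.5 / (6 × 0.1963) = 34.38 ksi.
F'_nt = 1.3 F_nt − (Ω F_nt / F_nv) f_rv = 1.3·113 − (2·113/84)·34.38 = 54.41 ksi, capped at F_nt → F'_nt = 54.41 ksi.
R_n = F'_nt · A_b · n = 54.41 × 0.1963 × 6 = 64.1 kips.
Allowable strength R_n/Ω = 64.1 / 2 = 32 kips.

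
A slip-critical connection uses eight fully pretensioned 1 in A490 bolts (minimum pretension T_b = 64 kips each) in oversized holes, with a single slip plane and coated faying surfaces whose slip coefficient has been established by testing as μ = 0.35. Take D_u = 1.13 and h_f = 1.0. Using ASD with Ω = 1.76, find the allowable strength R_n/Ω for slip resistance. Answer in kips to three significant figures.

115 kips

R_n = μ · D_u · h_f · T_b · n_s · n_b = 0.35 × 1.13 × 1.0 × 64 × 1 × 8 = 202.5 kips.
Allowable strength R_n/Ω = 202.5 / 1.76 = 115 kips.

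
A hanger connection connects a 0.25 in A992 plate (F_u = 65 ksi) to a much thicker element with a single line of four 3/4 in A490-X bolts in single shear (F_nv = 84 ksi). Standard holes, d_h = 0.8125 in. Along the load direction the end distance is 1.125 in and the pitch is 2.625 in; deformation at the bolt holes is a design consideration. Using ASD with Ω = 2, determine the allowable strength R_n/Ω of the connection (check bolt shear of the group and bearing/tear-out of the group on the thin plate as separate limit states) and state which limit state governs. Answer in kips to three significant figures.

Bolt shear: A_b = π·0.75²/4 = 0.4418 in²; R_n = 84 × 0.4418 × 4 × 1 = 148.4 kips → 148.4 / 2 = 74.2 kips.
Bearing (1.2 l_c t F_u ≤ 2.4 d t F_u): upper limit = 2.4·0.75·0.25·65 = 29.25 kips.
  Edge l_c = 1.125 − 0.8125/2 = 0.7188 → r_n = 14.02 kips; interior l_c = 2.625 − 0.8125 = 1.812 → r_n = 29.25 kips.
  R_n,bearing = 1·14.02 + 3·29.25 = 101.8 kips → 101.8 / 2 = 50.9 kips.
Bearing governs: 50.9 kips.

50.9 kips (bearing governs)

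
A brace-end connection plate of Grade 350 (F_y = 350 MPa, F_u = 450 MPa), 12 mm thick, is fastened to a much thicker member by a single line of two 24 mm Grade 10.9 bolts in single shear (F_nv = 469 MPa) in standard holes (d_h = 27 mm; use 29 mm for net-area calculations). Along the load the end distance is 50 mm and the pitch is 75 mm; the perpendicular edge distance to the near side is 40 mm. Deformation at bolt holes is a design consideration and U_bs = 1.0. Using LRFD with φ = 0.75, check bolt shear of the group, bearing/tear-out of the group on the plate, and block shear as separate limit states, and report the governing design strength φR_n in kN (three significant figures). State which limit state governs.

Bolt shear: A_b = π·24²/4 = 452.4 mm²; R_n = 469 × 452.4 × 2 × 1 / 1000 = 424.3 kN → 0.75 × 424.3 = 318 kN.
Bearing: edge l_c = 36.5, r_n = 236.5 kN; interior l_c = 48, r_n = 311 kN; R_n = 236.5 + 1·311 = 547.6 kN → 411 kN.
Block shear: A_gv = 1500, A_nv = 978, A_nt = 306 mm²; R_n = min(0.6F_uA_nv, 0.6F_yA_gv) + U_bs·F_u·A_nt = 401.8 kN → 301 kN.
Block shear governs: 301 kN.

301 kN (block shear governs)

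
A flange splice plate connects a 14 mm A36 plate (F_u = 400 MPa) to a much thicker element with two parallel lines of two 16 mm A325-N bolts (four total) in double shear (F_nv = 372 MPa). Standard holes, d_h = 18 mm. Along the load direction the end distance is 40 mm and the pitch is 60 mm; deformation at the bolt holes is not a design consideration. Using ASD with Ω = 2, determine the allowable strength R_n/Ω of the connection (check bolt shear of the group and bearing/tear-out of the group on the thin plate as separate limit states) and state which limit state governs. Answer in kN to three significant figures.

299 kN (bolt shear governs)

Bolt shear: A_b = π·16²/4 = 201.1 mm²; R_n = 372 × 201.1 × 4 × 2 / 1000 = 598.4 kN → 598.4 / 2 = 299 kN.
Bearing (1.5 l_c t F_u ≤ 3.0 d t F_u): upper limit = 3.0·16·14·400 / 1000 = 268.8 kN.
  Edge l_c = 40 − 18/2 = 31 → r_n = 260.4 kN; interior l_c = 60 − 18 = 42 → r_n = 268.8 kN.
  R_n,bearing = 2·260.4 + 2·268.8 = 1058 kN → 1058 / 2 = 529 kN.
Bolt shear governs: 299 kN.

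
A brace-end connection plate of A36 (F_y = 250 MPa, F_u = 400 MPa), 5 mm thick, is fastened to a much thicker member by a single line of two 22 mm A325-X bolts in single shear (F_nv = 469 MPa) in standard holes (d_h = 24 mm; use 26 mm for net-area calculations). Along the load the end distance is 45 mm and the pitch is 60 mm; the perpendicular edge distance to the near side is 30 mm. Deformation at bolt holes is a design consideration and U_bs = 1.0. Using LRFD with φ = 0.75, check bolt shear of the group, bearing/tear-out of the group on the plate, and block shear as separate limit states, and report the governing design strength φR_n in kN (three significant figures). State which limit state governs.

Bolt shear: A_b = π·22²/4 = 380.1 mm²; R_n = 469 × 380.1 × 2 × 1 / 1000 = 356.6 kN → 0.75 × 356.6 = 267 kN.
Bearing: edge l_c = 33, r_n = 79.2 kN; interior l_c = 36, r_n = 86.4 kN; R_n = 79.2 + 1·86.4 = 165.6 kN → 124 kN.
Block shear: A_gv = 525, A_nv = 330, A_nt = 85 mm²; R_n = min(0.6F_uA_nv, 0.6F_yA_gv) + U_bs·F_u·A_nt = 112.8 kN → 84.6 kN.
Block shear governs: 84.6 kN.

84.6 kN (block shear governs)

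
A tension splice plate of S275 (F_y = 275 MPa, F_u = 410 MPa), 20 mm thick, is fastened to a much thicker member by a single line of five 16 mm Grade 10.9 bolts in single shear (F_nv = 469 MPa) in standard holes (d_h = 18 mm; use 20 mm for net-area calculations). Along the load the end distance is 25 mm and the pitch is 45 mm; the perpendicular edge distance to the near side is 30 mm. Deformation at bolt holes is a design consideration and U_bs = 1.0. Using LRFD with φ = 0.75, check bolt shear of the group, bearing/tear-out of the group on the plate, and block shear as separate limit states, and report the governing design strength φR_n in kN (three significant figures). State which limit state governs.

354 kN (bolt shear governs)

Bolt shear: A_b = π·16²/4 = 201.1 mm²; R_n = 469 × 201.1 × 5 × 1 / 1000 = 471.5 kN → 0.75 × 471.5 = 354 kN.
Bearing: edge l_c = 16, r_n = 157.4 kN; interior l_c = 27, r_n = 265.7 kN; R_n = 157.4 + 4·265.7 = 1220 kN → 915 kN.
Block shear: A_gv = 4100, A_nv = 2300, A_nt = 400 mm²; R_n = min(0.6F_uA_nv, 0.6F_yA_gv) + U_bs·F_u·A_nt = 729.8 kN → 547 kN.
Bolt shear governs: 354 kN.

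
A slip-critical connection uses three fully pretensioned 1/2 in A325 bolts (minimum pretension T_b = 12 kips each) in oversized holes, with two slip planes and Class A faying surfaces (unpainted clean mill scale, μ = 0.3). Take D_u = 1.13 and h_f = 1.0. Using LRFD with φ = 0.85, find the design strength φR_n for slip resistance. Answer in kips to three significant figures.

R_n = μ · D_u · h_f · T_b · n_s · n_b = 0.3 × 1.13 × 1.0 × 12 × 2 × 3 = 24.41 kips.
Design strength φR_n = 0.85 × 24.41 = 20.7 kips.

20.7 kips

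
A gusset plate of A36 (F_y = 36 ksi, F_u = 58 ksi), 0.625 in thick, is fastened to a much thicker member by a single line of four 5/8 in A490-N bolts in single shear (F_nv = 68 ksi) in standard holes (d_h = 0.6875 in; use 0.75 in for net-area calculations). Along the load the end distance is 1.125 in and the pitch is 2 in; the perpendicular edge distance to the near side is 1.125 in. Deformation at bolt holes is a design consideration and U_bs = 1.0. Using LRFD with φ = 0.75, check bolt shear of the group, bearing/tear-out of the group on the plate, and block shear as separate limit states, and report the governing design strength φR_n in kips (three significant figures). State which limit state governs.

62.6 kips (bolt shear governs)

Bolt shear: A_b = π·0.625²/4 = 0.3068 in²; R_n = 68 × 0.3068 × 4 × 1 = 83.45 kips → 0.75 × 83.45 = 62.6 kips.
Bearing: edge l_c = 0.7812, r_n = 33.98 kips; interior l_c = 1.312, r_n = 54.38 kips; R_n = 33.98 + 3·54.38 = 197.1 kips → 148 kips.
Block shear: A_gv = 4.453, A_nv = 2.812, A_nt = 0.4688 in²; R_n = min(0.6F_uA_nv, 0.6F_yA_gv) + U_bs·F_u·A_nt = 123.4 kips → 92.5 kips.
Bolt shear governs: 62.6 kips.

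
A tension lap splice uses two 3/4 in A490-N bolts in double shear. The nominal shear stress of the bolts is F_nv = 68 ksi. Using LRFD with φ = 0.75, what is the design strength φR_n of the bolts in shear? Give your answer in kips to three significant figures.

A_b = π × 0.75² / 4 = 0.4418 in².
R_n = F_nv · A_b · n · n_s = 68 × 0.4418 × 2 × 2 = 120.2 kips.
Design strength φR_n = 0.75 × 120.2 = 90.1 kips.

90.1 kips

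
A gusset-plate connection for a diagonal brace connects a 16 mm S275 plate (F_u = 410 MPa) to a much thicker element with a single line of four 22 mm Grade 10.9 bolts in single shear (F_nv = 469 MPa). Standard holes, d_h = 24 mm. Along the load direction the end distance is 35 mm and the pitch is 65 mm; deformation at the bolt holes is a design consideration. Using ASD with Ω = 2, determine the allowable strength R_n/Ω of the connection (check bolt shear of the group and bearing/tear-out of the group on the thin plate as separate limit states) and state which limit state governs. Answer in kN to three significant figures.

Bolt shear: A_b = π·22²/4 = 380.1 mm²; R_n = 469 × 380.1 × 4 × 1 / 1000 = 713.1 kN → 713.1 / 2 = 357 kN.
Bearing (1.2 l_c t F_u ≤ 2.4 d t F_u): upper limit = 2.4·22·16·410 / 1000 = 346.4 kN.
  Edge l_c = 35 − 24/2 = 23 → r_n = 181.1 kN; interior l_c = 65 − 24 = 41 → r_n = 322.8 kN.
  R_n,bearing = 1·181.1 + 3·322.8 = 1149 kN → 1149 / 2 = 575 kN.
Bolt shear governs: 357 kN.

357 kN (bolt shear governs)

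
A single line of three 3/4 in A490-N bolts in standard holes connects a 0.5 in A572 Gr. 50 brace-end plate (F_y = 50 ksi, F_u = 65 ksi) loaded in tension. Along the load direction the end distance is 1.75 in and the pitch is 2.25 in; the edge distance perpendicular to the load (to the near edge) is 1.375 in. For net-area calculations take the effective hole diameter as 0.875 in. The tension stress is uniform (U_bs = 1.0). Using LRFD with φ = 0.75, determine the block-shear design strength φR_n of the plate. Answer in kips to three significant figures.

82.3 kips

Shear plane L_v = 1.75 + 2·2.25 = 6.25 in; A_gv = 6.25 × 0.5 = 3.125 in².
A_nv = (6.25 − 2.5·0.875) × 0.5 = 2.031 in².
A_nt = (1.375 − 0.5·0.875) × 0.5 = 0.4688 in².
0.6 F_u A_nv = 79.22 kips; 0.6 F_y A_gv = 93.75 kips → shear rupture governs the shear term.
R_n = 79.22 + 1.0 × 65 × 0.4688 = 109.7 kips.
Design strength φR_n = 0.75 × 109.7 = 82.3 kips.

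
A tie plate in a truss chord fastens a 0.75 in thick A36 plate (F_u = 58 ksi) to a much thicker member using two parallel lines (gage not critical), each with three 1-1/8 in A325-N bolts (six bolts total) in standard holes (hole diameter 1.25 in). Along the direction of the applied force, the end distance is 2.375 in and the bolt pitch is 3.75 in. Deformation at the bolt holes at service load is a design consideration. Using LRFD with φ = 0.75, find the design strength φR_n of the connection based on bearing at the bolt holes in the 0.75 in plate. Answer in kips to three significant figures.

489 kips

Per bolt r_n = 1.2 l_c t F_u ≤ 2.4 d t F_u; upper limit = 2.4 × 1.125 × 0.75 × 58 = 117.4 kips.
Edge bolt: l_c = 2.375 − 1.25/2 = 1.75 in → 1.2 × 1.75 × 0.75 × 58 = 91.35 → r_n = 91.35 kips.
Interior bolts: l_c = 3.75 − 1.25 = 2.5 in → 1.2 × 2.5 × 0.75 × 58 = 130.5 → r_n = 117.4 kips.
R_n = 2 × 91.35 + 4 × 117.4 = 652.5 kips.
Design strength φR_n = 0.75 × 652.5 = 489 kips.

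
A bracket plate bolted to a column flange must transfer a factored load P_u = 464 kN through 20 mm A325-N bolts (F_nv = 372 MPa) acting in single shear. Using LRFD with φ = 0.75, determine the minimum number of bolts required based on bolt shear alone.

A_b = π·20²/4 = 314.2 mm².
Per-bolt design strength φR_n = 0.75 × 372 × 314.2 × 1 / 1000 = 87.65 kN.
n ≥ 464 / 87.65 = 5.294 → use 6 bolts.

6 bolts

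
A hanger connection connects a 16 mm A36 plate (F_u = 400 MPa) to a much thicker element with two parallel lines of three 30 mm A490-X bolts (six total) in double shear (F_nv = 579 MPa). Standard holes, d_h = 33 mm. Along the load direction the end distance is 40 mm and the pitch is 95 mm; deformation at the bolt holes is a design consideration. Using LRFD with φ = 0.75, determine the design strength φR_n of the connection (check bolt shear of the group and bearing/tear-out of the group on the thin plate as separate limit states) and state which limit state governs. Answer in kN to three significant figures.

Bolt shear: A_b = π·30²/4 = 706.9 mm²; R_n = 579 × 706.9 × 6 × 2 / 1000 = 4911 kN → 0.75 × 4911 = 3680 kN.
Bearing (1.2 l_c t F_u ≤ 2.4 d t F_u): upper limit = 2.4·30·16·400 / 1000 = 460.8 kN.
  Edge l_c = 40 − 33/2 = 23.5 → r_n = 180.5 kN; interior l_c = 95 − 33 = 62 → r_n = 460.8 kN.
  R_n,bearing = 2·180.5 + 4·460.8 = 2204 kN → 0.75 × 2204 = 1650 kN.
Bearing governs: 1650 kN.

1650 kN (bearing governs)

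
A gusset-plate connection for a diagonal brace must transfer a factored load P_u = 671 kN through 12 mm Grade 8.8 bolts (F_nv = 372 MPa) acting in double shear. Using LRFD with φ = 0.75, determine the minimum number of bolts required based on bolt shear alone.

A_b = π·12²/4 = 113.1 mm².
Per-bolt design strength φR_n = 0.75 × 372 × 113.1 × 2 / 1000 = 63.11 kN.
n ≥ 671 / 63.11 = 10.63 → use 11 bolts.

11 bolts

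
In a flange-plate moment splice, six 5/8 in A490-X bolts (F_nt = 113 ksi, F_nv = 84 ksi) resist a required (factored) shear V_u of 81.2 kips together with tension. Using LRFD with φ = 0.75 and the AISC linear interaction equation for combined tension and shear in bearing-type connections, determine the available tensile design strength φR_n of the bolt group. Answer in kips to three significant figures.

93.6 kips

A_b = π·0.625²/4 = 0.3068 in²; f_rv = 81.2 / (6 × 0.3068) = 44.11 ksi.
F'_nt = 1.3 F_nt − (F_nt / φF_nv) f_rv = 1.3·113 − (113/(0.75·84))·44.11 = 67.78 ksi, capped at F_nt → F'_nt = 67.78 ksi.
R_n = F'_nt · A_b · n = 67.78 × 0.3068 × 6 = 124.8 kips.
Design strength φR_n = 0.75 × 124.8 = 93.6 kips.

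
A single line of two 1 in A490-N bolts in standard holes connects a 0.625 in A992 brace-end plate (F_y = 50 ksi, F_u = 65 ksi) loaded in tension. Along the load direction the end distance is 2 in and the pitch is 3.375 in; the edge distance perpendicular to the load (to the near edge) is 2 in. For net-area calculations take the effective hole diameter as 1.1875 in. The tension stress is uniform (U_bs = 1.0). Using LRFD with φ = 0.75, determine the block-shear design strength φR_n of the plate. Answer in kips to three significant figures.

109 kips

Shear plane L_v = 2 + 1·3.375 = 5.375 in; A_gv = 5.375 × 0.625 = 3.359 in².
A_nv = (5.375 − 1.5·1.1875) × 0.625 = 2.246 in².
A_nt = (2 − 0.5·1.1875) × 0.625 = 0.8789 in².
0.6 F_u A_nv = 87.6 kips; 0.6 F_y A_gv = 100.8 kips → shear rupture governs the shear term.
R_n = 87.6 + 1.0 × 65 × 0.8789 = 144.7 kips.
Design strength φR_n = 0.75 × 144.7 = 109 kips.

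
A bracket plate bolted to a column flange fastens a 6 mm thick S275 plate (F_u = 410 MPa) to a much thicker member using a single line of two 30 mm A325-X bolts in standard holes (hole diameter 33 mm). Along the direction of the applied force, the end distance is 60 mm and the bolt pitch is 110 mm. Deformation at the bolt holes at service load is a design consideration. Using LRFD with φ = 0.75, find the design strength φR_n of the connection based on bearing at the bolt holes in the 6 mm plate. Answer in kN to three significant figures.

Per bolt r_n = 1.2 l_c t F_u ≤ 2.4 d t F_u; upper limit = 2.4 × 30 × 6 × 410 / 1000 = 177.1 kN.
Edge bolt: l_c = 60 − 33/2 = 43.5 mm → 1.2 × 43.5 × 6 × 410 / 1000 = 128.4 → r_n = 128.4 kN.
Interior bolts: l_c = 110 − 33 = 77 mm → 1.2 × 77 × 6 × 410 / 1000 = 227.3 → r_n = 177.1 kN.
R_n = 1 × 128.4 + 1 × 177.1 = 305.5 kN.
Design strength φR_n = 0.75 × 305.5 = 229 kN.

229 kN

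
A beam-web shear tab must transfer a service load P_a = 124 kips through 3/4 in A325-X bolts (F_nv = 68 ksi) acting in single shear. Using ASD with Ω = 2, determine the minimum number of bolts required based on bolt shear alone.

9 bolts

A_b = π·0.75²/4 = 0.4418 in².
Per-bolt allowable strength R_n/Ω = 68 × 0.4418 × 1 / 2 = 15.02 kips.
n ≥ 124 / 15.02 = 8.255 → use 9 bolts.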